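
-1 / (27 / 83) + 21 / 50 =-3583 / 1350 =-2.65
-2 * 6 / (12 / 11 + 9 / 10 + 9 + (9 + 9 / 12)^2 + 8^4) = -10560 / 3697807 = -0.00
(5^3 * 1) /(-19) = -125 /19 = -6.58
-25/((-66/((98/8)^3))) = 2941225/4224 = 696.31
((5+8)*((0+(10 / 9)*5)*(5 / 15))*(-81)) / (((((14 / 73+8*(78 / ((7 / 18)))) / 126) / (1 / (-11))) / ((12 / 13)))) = 57947400 / 4510187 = 12.85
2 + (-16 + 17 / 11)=-137 / 11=-12.45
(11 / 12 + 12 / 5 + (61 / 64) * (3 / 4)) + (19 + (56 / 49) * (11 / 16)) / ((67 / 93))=56721709 / 1800960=31.50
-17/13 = -1.31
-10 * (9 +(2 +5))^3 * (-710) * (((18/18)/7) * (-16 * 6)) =-2791833600/7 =-398833371.43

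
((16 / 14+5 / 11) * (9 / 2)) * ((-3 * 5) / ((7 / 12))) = -99630 / 539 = -184.84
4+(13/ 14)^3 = 13173/ 2744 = 4.80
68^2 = 4624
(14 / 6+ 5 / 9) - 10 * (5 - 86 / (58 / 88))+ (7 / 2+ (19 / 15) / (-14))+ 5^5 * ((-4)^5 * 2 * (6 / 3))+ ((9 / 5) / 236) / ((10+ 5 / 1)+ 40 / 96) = -1276143374937481 / 99708525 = -12798738.87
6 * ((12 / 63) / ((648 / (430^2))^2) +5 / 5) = 93055.87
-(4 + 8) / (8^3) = -3 / 128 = -0.02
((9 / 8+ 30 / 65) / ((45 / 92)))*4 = 506 / 39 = 12.97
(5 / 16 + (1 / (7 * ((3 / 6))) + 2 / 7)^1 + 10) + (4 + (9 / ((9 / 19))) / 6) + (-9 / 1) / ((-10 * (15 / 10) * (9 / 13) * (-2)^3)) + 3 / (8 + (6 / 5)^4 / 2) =18.27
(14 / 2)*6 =42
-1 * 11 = -11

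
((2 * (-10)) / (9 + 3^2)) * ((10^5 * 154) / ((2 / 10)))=-85555555.56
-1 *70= -70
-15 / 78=-5 / 26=-0.19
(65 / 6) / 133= 65 / 798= 0.08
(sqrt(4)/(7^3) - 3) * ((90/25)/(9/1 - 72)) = 2054/12005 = 0.17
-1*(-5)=5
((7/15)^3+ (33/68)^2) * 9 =5261407/1734000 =3.03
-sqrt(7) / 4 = -0.66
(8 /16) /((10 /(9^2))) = 81 /20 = 4.05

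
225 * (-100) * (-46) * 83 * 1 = 85905000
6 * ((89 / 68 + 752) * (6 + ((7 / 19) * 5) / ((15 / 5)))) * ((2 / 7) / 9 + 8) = 1628630575 / 6783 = 240104.76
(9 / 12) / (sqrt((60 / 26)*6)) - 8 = -8 +sqrt(65) / 40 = -7.80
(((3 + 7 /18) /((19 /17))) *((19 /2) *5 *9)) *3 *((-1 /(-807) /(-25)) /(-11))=1037 /59180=0.02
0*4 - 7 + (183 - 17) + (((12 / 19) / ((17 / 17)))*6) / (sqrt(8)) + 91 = 18*sqrt(2) / 19 + 250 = 251.34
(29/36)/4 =29/144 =0.20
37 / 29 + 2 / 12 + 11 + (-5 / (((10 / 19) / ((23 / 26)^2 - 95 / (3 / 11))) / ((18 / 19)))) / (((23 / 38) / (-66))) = -230679196547 / 676338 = -341070.88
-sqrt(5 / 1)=-sqrt(5)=-2.24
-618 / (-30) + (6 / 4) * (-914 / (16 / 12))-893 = -38013 / 20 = -1900.65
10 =10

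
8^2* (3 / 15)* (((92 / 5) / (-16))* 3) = -1104 / 25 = -44.16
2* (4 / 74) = 4 / 37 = 0.11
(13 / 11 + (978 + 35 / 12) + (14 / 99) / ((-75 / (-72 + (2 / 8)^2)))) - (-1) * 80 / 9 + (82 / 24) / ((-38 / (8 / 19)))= 21252235427 / 21443400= 991.09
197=197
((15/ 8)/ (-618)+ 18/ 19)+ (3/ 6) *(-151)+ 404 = 10315561/ 31312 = 329.44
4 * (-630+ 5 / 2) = -2510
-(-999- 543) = 1542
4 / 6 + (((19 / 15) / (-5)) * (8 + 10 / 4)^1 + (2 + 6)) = 901 / 150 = 6.01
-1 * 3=-3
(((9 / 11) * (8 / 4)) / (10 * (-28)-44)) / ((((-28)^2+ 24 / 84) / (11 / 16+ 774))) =-17353 / 3478464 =-0.00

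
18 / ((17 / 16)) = 288 / 17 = 16.94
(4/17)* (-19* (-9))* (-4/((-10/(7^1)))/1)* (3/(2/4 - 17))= -19152/935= -20.48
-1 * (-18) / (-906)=-3 / 151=-0.02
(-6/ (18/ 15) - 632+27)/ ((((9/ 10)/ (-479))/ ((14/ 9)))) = 40906600/ 81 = 505019.75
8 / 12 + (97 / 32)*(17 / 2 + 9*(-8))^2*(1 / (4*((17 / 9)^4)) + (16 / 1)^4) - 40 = 102762851609080579 / 128288256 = 801030856.71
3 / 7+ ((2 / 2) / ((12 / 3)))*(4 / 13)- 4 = -318 / 91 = -3.49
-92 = -92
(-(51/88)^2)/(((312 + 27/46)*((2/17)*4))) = -338997/148467968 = -0.00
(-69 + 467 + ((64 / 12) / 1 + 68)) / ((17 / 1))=1414 / 51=27.73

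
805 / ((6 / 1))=805 / 6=134.17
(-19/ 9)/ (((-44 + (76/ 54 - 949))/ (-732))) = -41724/ 26773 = -1.56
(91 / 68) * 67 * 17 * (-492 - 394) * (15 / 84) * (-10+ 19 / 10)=31254093 / 16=1953380.81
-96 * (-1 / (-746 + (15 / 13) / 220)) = -54912 / 426709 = -0.13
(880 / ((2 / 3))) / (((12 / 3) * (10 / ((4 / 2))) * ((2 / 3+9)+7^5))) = 99 / 25225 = 0.00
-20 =-20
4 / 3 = 1.33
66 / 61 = 1.08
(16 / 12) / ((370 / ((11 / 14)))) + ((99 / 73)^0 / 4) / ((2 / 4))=3907 / 7770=0.50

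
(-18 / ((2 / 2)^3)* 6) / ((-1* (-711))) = -0.15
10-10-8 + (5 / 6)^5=-59083 / 7776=-7.60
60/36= 5/3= 1.67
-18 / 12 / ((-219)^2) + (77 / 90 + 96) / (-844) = -46465553 / 404790840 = -0.11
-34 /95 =-0.36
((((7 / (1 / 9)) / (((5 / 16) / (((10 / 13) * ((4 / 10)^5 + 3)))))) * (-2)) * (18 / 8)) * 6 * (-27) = 13825129248 / 40625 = 340310.87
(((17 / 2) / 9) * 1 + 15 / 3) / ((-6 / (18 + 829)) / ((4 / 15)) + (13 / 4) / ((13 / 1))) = 181258 / 6813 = 26.60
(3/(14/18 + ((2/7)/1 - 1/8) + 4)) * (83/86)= 62748/107027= 0.59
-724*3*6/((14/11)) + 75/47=-3368247/329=-10237.83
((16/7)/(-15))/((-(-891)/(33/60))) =-4/42525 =-0.00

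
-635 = -635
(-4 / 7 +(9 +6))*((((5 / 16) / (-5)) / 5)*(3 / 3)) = -101 / 560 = -0.18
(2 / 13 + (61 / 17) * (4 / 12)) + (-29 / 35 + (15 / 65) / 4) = 53747 / 92820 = 0.58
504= 504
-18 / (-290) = 9 / 145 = 0.06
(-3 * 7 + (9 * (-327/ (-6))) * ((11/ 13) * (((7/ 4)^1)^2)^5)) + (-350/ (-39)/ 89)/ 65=10578281841126713/ 94629789696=111785.96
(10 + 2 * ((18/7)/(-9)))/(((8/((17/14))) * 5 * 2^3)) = 561/15680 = 0.04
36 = 36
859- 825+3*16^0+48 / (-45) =539 / 15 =35.93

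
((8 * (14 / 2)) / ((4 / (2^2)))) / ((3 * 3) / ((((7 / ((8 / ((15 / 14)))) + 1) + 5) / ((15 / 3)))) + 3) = 2072 / 351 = 5.90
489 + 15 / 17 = 8328 / 17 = 489.88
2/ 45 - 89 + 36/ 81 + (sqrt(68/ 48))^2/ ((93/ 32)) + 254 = 77179/ 465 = 165.98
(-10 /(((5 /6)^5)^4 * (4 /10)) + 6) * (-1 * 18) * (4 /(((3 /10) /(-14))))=-3200198.39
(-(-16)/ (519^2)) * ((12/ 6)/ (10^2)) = 8/ 6734025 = 0.00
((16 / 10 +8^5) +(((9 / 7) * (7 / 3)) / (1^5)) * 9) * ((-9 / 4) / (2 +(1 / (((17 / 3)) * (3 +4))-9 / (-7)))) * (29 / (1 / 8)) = -5170708.63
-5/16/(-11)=0.03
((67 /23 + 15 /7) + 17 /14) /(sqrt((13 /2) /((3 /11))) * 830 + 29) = -175653 /15859732294 + 837885 * sqrt(858) /15859732294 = 0.00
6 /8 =3 /4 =0.75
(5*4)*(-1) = -20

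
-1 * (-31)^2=-961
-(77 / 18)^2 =-18.30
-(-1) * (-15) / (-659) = 15 / 659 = 0.02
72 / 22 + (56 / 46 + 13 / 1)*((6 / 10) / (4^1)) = 5.41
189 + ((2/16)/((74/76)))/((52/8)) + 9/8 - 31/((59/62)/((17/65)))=206173211/1135160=181.62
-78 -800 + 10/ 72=-31603/ 36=-877.86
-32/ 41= -0.78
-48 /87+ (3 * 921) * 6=480746 /29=16577.45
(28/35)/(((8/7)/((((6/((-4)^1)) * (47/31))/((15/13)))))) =-4277/3100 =-1.38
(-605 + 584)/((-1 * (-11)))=-1.91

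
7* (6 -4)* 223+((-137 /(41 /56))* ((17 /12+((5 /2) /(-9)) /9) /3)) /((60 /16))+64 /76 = 8801719798 /2839455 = 3099.79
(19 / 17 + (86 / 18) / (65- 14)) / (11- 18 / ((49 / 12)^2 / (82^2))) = -1334956 / 7987608423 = -0.00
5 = 5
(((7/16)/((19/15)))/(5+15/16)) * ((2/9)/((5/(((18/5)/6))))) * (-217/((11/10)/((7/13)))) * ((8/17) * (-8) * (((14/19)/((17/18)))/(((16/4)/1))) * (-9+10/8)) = -1329039936/1417309465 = -0.94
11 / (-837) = -11 / 837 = -0.01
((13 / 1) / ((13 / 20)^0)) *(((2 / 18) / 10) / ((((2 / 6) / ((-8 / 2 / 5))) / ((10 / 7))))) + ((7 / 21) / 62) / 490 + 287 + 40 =1983843 / 6076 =326.50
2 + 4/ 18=20/ 9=2.22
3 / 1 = 3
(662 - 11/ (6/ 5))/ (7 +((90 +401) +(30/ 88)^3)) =1.31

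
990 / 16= 495 / 8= 61.88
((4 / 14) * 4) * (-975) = -7800 / 7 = -1114.29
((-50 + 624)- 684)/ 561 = -10/ 51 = -0.20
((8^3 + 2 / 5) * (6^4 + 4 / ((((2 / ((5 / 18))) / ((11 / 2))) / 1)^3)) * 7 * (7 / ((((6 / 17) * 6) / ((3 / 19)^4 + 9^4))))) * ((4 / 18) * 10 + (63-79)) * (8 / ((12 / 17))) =-119809853642068617565139 / 7600320720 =-15763789194683.96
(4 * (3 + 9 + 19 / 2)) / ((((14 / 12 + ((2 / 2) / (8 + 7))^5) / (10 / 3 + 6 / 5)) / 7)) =2339.20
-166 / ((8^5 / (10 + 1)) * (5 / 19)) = -17347 / 81920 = -0.21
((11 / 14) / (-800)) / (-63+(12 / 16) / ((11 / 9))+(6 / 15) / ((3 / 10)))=363 / 22565200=0.00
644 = 644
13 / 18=0.72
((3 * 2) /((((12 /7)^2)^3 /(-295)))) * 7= -242945185 /497664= -488.17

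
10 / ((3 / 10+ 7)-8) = -100 / 7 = -14.29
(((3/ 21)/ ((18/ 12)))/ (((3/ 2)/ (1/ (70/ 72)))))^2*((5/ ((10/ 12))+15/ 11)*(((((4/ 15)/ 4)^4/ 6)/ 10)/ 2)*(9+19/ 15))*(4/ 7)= 256/ 8441015625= 0.00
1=1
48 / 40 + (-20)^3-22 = -40104 / 5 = -8020.80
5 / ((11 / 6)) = 30 / 11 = 2.73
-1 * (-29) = 29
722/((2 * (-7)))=-361/7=-51.57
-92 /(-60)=23 /15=1.53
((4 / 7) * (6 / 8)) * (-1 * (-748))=2244 / 7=320.57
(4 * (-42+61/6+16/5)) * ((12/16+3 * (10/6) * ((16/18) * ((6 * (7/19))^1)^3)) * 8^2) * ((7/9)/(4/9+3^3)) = -85798101984/8470865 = -10128.61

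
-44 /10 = -22 /5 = -4.40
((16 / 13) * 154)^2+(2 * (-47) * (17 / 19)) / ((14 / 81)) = 796544857 / 22477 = 35438.22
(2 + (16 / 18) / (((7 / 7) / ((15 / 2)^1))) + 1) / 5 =29 / 15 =1.93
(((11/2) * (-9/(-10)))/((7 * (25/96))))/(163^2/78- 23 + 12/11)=2038608/239278375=0.01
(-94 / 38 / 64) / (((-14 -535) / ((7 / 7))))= 47 / 667584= 0.00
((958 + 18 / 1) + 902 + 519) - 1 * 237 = 2160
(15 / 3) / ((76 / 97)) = 485 / 76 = 6.38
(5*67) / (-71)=-335 / 71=-4.72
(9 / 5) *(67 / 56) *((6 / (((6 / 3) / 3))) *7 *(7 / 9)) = 4221 / 40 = 105.52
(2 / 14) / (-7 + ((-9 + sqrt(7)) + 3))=-13 / 1134-sqrt(7) / 1134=-0.01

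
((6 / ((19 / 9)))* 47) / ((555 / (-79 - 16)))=-846 / 37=-22.86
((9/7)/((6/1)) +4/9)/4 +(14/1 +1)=7643/504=15.16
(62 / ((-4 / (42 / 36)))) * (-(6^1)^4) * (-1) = -23436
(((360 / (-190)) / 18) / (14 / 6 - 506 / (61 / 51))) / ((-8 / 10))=-915 / 2925658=-0.00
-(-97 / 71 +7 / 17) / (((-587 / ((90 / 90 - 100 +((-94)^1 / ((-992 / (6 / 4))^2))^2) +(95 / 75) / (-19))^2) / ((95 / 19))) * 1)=-33132253712051949830833014774721 / 415258724754200875461603491840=-79.79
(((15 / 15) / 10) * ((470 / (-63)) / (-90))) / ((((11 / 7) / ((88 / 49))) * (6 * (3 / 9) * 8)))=47 / 79380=0.00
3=3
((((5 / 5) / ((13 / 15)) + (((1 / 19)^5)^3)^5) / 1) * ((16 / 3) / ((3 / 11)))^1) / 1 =2128746751994285171453661053557729789240948236362025680337085394362455912172666270115040495841559648 / 94342185599746729189423614873581206568632933202407956287666284522881568834924982425552931065705383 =22.56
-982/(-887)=1.11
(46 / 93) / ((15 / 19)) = 874 / 1395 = 0.63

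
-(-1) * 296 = 296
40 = 40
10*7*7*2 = 980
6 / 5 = 1.20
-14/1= -14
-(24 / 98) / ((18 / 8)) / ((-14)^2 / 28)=-16 / 1029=-0.02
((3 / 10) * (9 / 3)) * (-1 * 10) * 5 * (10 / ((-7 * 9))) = 50 / 7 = 7.14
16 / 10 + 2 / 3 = 34 / 15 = 2.27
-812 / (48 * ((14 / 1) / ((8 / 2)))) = -29 / 6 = -4.83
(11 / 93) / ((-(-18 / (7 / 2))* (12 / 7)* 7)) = 77 / 40176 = 0.00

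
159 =159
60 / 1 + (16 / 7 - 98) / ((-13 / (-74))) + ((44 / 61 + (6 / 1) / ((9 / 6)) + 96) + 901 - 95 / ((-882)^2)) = 318863748685 / 616893732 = 516.89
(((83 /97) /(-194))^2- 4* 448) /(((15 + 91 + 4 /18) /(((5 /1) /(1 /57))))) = -1627692260453235 /338535970544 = -4808.03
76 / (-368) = -19 / 92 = -0.21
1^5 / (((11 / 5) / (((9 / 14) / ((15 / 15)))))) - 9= -1341 / 154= -8.71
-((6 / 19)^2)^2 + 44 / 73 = 5639516 / 9513433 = 0.59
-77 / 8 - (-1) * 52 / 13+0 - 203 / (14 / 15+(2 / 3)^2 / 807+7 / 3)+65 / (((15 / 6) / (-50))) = -1298264365 / 949192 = -1367.76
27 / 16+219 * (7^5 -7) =58867227 / 16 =3679201.69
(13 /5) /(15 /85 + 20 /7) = 1547 /1805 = 0.86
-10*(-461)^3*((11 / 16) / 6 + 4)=193495057475 / 48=4031147030.73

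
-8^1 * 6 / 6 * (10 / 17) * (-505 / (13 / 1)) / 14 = 20200 / 1547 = 13.06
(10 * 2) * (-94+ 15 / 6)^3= -30642435 / 2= -15321217.50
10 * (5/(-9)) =-50/9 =-5.56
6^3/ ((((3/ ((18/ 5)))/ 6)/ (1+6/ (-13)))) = 54432/ 65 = 837.42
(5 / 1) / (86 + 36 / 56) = 70 / 1213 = 0.06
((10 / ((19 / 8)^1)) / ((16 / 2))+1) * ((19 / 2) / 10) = 29 / 20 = 1.45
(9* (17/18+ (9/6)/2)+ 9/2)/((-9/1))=-79/36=-2.19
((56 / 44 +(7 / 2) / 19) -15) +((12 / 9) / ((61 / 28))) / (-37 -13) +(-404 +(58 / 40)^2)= -6355929337 / 15298800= -415.45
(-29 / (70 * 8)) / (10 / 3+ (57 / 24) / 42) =-87 / 5695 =-0.02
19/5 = 3.80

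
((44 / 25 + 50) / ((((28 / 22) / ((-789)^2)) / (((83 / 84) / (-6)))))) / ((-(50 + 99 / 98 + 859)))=40858889159 / 8918100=4581.57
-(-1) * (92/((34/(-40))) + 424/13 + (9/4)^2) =-249491/3536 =-70.56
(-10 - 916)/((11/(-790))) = 731540/11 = 66503.64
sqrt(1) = 1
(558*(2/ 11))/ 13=1116/ 143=7.80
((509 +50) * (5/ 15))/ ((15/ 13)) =7267/ 45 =161.49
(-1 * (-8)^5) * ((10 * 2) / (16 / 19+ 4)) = 3112960 / 23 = 135346.09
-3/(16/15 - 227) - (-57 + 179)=-413413/3389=-121.99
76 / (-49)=-76 / 49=-1.55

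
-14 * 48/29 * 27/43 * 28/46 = -254016/28681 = -8.86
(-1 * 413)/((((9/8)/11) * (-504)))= 8.01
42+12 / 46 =972 / 23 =42.26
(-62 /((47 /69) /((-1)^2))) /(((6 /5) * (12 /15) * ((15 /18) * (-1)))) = 10695 /94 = 113.78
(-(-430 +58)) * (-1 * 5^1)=-1860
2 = 2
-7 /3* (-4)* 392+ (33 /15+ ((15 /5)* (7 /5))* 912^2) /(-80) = -9601901 /240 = -40007.92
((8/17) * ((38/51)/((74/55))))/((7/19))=158840/224553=0.71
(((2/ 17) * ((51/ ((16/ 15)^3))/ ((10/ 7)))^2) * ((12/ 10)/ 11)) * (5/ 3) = 18.51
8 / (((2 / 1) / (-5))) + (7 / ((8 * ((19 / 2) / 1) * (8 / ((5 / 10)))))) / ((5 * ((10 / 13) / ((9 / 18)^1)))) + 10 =-1215909 / 121600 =-10.00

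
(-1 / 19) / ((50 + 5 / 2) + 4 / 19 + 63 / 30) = -5 / 5207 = -0.00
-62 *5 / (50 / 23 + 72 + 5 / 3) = -21390 / 5233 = -4.09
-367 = -367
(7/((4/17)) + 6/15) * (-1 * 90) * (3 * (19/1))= -309339/2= -154669.50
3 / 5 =0.60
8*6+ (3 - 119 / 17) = 44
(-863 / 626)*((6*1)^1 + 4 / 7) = -19849 / 2191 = -9.06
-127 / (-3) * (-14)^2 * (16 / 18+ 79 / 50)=13827506 / 675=20485.19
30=30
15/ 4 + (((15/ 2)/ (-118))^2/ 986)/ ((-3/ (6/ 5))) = 102967935/ 27458128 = 3.75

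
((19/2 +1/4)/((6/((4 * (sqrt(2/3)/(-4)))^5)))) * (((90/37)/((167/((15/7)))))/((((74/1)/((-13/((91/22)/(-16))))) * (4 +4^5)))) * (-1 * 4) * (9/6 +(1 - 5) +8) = 314600 * sqrt(6)/2879049439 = 0.00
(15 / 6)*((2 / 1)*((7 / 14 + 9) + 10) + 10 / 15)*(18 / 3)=595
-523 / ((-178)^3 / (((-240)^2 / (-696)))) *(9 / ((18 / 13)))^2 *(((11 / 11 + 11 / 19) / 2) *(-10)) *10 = 9943537500 / 388437919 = 25.60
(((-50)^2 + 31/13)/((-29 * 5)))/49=-32531/92365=-0.35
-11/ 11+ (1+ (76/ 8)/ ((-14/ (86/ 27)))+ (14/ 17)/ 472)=-1637579/ 758268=-2.16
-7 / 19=-0.37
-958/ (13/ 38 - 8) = 36404/ 291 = 125.10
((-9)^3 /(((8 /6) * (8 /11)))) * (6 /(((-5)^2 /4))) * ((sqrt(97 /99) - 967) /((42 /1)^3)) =2584791 /274400 - 81 * sqrt(1067) /274400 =9.41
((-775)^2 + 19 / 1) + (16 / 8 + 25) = 600671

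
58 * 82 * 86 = 409016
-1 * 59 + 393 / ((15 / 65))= 1644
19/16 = 1.19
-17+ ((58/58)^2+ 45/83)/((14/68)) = -5525/581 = -9.51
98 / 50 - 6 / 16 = 1.58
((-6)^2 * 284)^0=1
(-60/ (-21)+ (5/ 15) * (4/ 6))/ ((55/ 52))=2.91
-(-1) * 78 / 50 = 39 / 25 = 1.56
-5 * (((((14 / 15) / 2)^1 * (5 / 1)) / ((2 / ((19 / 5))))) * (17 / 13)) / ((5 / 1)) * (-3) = 2261 / 130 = 17.39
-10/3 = -3.33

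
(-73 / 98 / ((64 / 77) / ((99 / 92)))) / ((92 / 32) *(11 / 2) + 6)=-79497 / 1798048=-0.04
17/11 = 1.55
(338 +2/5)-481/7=9439/35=269.69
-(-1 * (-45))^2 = -2025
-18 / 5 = -3.60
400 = 400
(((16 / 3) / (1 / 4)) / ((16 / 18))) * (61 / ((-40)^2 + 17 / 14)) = 20496 / 22417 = 0.91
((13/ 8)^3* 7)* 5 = 76895/ 512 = 150.19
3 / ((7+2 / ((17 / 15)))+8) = 17 / 95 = 0.18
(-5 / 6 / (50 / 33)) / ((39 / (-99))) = 1.40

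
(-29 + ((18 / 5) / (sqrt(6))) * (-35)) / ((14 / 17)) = -51 * sqrt(6) / 2 - 493 / 14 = -97.68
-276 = -276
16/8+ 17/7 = 31/7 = 4.43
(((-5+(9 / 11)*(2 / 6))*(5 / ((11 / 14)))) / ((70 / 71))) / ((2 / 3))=-5538 / 121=-45.77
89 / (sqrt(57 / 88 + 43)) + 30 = 43.47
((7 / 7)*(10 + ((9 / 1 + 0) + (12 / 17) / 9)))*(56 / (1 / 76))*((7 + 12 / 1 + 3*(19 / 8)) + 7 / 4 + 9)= 152702620 / 51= 2994169.02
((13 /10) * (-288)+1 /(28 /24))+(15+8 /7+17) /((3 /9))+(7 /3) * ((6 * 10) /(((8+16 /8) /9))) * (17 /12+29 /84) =-52.11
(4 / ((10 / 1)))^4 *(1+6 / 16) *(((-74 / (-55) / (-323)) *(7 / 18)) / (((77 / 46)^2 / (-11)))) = 0.00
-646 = -646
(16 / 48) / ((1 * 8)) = 0.04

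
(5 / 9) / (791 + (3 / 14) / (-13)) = 910 / 1295631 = 0.00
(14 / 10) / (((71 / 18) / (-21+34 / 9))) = -434 / 71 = -6.11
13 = 13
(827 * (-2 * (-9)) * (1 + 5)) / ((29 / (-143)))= -12772188 / 29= -440420.28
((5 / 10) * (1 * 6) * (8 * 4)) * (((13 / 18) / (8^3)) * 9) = 39 / 32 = 1.22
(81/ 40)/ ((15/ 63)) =1701/ 200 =8.50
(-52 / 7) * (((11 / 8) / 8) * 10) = -715 / 56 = -12.77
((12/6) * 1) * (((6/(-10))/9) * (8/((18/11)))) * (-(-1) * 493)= -43384/135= -321.36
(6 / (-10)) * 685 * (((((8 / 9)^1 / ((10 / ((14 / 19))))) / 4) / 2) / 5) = -959 / 1425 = -0.67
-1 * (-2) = 2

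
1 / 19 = 0.05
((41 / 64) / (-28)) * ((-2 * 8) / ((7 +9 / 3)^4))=41 / 1120000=0.00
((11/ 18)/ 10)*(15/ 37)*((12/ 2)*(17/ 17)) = 11/ 74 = 0.15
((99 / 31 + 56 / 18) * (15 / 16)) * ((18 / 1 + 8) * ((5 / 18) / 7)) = 571675 / 93744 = 6.10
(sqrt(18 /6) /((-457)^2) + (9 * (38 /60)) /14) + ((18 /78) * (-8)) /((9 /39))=-1063 /140 + sqrt(3) /208849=-7.59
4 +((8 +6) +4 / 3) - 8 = 34 / 3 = 11.33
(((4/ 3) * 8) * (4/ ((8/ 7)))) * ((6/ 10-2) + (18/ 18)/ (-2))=-1064/ 15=-70.93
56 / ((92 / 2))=28 / 23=1.22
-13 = -13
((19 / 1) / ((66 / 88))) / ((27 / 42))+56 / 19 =21728 / 513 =42.35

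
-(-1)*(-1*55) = -55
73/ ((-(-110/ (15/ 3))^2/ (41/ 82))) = -73/ 968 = -0.08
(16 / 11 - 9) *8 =-664 / 11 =-60.36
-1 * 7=-7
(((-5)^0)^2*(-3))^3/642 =-9/214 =-0.04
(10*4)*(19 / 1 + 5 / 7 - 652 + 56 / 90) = -1591792 / 63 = -25266.54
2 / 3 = 0.67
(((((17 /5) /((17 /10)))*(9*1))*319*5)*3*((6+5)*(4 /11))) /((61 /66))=372759.34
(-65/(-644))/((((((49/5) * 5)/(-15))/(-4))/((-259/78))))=-925/2254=-0.41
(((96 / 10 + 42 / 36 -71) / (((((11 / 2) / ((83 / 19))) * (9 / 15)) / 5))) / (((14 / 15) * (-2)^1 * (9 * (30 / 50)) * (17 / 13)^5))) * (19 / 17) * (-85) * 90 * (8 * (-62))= 43157343960575000 / 983960901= 43860832.19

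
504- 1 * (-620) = 1124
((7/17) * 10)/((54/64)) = 2240/459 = 4.88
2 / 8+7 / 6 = 17 / 12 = 1.42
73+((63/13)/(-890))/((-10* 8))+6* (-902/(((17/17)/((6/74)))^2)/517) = 4343484795209/59555880800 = 72.93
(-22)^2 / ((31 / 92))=44528 / 31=1436.39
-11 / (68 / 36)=-99 / 17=-5.82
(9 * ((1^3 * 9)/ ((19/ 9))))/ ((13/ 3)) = 2187/ 247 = 8.85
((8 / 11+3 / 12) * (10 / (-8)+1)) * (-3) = 129 / 176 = 0.73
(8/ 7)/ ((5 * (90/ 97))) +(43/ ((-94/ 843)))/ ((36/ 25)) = -267.55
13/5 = 2.60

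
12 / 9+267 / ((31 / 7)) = 5731 / 93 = 61.62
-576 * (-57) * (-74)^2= 179788032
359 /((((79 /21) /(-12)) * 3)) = -381.72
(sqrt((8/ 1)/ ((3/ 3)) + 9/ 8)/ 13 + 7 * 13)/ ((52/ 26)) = sqrt(146)/ 104 + 91/ 2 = 45.62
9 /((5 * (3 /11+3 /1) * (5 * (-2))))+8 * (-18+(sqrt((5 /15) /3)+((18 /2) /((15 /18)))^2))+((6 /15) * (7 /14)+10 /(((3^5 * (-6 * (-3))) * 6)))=1039173233 /1312200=791.93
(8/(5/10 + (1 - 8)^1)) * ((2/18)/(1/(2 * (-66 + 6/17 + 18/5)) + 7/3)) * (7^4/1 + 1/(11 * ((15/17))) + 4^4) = -8221289344/52610415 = -156.27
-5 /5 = -1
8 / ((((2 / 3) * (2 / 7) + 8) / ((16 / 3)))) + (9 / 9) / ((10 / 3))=2369 / 430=5.51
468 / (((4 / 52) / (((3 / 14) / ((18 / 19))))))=9633 / 7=1376.14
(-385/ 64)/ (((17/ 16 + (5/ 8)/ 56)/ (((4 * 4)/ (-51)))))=1.76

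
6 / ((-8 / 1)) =-3 / 4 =-0.75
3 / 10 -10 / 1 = -97 / 10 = -9.70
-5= -5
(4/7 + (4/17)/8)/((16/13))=1859/3808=0.49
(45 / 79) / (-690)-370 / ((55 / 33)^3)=-7260807 / 90850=-79.92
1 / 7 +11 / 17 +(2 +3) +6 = 1403 / 119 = 11.79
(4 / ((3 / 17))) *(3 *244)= 16592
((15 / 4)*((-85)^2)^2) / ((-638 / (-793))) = 620926434375 / 2552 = 243309731.34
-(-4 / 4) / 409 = 1 / 409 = 0.00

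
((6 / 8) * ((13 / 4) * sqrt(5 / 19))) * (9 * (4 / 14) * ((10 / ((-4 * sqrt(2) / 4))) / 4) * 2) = -1755 * sqrt(190) / 2128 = -11.37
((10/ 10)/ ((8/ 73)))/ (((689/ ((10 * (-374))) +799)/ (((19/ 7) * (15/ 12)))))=6484225/ 167303976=0.04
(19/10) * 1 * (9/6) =57/20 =2.85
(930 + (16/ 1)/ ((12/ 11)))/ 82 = 1417/ 123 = 11.52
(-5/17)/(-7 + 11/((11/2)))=1/17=0.06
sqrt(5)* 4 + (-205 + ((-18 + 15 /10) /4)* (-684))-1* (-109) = 4* sqrt(5) + 5451 /2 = 2734.44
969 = 969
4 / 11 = 0.36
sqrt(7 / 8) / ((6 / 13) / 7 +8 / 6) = 273 * sqrt(14) / 1528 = 0.67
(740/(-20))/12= -37/12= -3.08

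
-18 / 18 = -1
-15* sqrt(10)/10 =-3* sqrt(10)/2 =-4.74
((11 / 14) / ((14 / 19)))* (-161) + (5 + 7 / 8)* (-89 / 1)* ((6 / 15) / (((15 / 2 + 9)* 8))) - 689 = -15934621 / 18480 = -862.26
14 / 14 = 1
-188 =-188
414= 414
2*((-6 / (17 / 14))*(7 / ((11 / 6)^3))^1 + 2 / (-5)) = -1360588 / 113135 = -12.03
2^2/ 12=1/ 3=0.33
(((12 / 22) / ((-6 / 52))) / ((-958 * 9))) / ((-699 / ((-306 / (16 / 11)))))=221 / 1339284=0.00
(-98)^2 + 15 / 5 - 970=8637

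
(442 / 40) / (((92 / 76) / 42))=88179 / 230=383.39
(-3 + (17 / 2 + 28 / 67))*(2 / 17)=793 / 1139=0.70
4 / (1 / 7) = 28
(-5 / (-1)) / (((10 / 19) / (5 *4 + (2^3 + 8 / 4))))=285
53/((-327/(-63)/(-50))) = -55650/109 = -510.55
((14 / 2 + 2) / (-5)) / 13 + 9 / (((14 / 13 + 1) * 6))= 683 / 1170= 0.58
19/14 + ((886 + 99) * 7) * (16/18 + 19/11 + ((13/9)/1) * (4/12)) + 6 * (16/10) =444265799/20790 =21369.21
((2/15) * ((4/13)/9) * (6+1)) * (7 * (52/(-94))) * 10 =-1568/1269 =-1.24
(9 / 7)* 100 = 900 / 7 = 128.57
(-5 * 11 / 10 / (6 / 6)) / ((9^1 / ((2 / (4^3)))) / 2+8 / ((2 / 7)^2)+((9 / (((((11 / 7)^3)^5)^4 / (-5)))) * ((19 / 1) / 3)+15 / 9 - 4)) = -0.02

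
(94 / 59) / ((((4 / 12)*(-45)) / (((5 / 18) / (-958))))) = 47 / 1526094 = 0.00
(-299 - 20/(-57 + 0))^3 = -4932967991167/185193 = -26636903.07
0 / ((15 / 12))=0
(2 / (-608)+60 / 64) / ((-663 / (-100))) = 1775 / 12597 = 0.14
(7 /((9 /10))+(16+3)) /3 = 241 /27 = 8.93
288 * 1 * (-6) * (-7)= 12096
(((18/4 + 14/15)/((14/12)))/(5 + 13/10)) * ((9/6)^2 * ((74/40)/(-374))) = -6031/733040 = -0.01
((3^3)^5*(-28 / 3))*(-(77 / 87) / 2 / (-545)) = -1718680194 / 15805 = -108742.82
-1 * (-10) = 10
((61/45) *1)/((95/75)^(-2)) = 22021/10125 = 2.17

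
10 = 10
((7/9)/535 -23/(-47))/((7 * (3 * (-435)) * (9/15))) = -111074/1240377705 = -0.00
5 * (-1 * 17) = -85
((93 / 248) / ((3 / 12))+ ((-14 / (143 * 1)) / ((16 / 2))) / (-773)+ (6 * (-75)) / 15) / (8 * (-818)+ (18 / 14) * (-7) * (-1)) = 12601439 / 2889489460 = 0.00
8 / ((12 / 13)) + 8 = 50 / 3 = 16.67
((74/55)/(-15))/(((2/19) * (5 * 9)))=-703/37125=-0.02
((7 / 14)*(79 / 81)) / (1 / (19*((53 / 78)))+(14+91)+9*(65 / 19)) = 79553 / 22164516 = 0.00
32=32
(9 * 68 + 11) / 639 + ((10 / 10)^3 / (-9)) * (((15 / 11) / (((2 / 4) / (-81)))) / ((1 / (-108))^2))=2012396773 / 7029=286299.16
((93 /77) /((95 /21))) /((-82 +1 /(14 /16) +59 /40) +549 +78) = 1736 /3560733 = 0.00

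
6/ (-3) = -2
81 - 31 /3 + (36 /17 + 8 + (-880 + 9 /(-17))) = -40787 /51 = -799.75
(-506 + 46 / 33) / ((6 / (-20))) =166520 / 99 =1682.02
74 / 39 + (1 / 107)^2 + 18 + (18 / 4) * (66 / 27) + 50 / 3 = 21237934 / 446511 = 47.56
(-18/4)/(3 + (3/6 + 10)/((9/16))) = -27/130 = -0.21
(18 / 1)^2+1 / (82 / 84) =13326 / 41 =325.02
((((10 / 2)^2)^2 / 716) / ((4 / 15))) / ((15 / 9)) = 5625 / 2864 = 1.96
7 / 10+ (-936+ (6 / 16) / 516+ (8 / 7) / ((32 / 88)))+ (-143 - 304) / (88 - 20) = -938.73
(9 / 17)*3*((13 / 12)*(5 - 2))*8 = 702 / 17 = 41.29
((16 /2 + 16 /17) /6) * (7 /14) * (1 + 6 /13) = 722 /663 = 1.09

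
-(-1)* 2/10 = 1/5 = 0.20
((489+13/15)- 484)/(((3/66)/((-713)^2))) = 984202384/15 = 65613492.27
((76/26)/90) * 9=19/65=0.29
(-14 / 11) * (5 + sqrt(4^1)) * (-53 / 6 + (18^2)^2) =-30860347 / 33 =-935162.03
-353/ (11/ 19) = -6707/ 11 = -609.73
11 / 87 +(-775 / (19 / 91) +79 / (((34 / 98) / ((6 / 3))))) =-91505396 / 28101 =-3256.30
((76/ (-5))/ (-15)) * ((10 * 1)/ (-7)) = -152/ 105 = -1.45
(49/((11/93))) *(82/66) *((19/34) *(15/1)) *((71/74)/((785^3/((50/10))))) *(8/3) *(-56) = -9409609552/1472668431685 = -0.01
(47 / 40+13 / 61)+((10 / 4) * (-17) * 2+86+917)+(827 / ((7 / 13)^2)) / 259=28810830857 / 30966040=930.40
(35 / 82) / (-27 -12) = -35 / 3198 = -0.01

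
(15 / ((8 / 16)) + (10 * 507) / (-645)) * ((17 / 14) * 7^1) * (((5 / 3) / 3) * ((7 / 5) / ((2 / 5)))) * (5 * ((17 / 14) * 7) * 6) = 12036850 / 129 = 93308.91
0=0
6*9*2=108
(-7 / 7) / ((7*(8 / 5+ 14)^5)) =-3125 / 20210220576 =-0.00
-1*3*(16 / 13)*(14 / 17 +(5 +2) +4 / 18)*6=-39392 / 221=-178.24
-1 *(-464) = 464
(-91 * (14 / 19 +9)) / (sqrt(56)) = -2405 * sqrt(14) / 76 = -118.40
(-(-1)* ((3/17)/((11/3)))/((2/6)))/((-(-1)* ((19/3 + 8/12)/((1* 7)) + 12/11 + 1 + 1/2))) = 54/1343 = 0.04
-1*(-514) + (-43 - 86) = 385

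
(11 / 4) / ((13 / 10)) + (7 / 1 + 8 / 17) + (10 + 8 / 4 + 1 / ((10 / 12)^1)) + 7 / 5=53451 / 2210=24.19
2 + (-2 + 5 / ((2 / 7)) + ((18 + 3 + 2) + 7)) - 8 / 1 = 79 / 2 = 39.50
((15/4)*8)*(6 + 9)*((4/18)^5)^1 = 1600/6561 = 0.24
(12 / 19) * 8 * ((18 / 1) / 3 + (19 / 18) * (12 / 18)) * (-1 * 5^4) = -21169.59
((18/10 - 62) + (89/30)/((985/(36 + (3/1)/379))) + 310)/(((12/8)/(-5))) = -932945731/1119945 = -833.03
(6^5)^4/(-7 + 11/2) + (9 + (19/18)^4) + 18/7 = -1791108145885561771385/734832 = -2437438960041971.19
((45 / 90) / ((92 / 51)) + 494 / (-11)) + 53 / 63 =-5583833 / 127512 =-43.79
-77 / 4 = -19.25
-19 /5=-3.80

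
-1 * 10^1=-10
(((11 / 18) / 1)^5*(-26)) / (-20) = 2093663 / 18895680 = 0.11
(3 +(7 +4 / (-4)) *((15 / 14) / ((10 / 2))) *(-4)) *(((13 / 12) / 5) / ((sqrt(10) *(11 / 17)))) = -221 *sqrt(10) / 3080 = -0.23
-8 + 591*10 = 5902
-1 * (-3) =3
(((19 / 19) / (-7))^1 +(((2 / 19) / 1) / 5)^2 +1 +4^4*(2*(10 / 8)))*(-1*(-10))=80972356 / 12635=6408.58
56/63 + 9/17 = 217/153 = 1.42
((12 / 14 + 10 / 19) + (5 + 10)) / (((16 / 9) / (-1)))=-9.22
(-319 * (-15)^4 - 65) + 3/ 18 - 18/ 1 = -96896747/ 6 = -16149457.83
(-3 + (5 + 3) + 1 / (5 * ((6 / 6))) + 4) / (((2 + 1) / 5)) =46 / 3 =15.33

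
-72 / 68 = -18 / 17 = -1.06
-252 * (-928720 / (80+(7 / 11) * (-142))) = -22582560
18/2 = 9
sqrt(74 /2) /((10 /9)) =9 * sqrt(37) /10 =5.47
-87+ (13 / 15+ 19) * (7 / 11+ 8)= 2791 / 33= 84.58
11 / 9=1.22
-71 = -71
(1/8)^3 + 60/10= 3073/512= 6.00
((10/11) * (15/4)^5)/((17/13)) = 49359375/95744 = 515.53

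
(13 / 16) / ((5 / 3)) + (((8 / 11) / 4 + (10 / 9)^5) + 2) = 226706101 / 51963120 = 4.36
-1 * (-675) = 675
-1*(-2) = 2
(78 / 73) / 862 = 39 / 31463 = 0.00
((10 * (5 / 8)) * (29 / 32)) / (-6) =-725 / 768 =-0.94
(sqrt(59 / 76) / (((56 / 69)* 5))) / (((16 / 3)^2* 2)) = 0.00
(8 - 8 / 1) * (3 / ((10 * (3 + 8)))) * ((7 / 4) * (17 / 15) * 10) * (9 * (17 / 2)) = 0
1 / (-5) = -1 / 5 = -0.20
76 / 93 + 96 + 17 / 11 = 100625 / 1023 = 98.36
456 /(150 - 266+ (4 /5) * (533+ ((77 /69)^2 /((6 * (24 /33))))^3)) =1360576946025750528 /926202596174406367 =1.47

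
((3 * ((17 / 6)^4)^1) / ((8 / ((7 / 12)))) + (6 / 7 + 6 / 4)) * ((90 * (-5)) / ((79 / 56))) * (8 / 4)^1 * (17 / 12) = -2030147225 / 136512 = -14871.57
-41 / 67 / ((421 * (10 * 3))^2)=-41 / 10687632300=-0.00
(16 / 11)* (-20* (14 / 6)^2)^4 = 14757890560000 / 72171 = 204485050.23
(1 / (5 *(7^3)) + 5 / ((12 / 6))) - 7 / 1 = -4.50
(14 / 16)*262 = 917 / 4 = 229.25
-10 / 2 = -5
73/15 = 4.87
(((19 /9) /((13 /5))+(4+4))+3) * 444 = 204536 /39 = 5244.51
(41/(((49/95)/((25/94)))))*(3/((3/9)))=876375/4606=190.27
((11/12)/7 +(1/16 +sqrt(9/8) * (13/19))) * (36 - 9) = 24.82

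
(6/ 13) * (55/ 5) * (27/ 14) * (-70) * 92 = -819720/ 13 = -63055.38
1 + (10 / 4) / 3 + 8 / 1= 59 / 6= 9.83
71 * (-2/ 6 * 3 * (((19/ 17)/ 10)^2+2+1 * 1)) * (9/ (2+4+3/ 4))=-6181331/ 21675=-285.18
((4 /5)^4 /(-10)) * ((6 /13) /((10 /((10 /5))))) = -768 /203125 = -0.00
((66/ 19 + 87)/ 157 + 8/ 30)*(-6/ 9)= -75434/ 134235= -0.56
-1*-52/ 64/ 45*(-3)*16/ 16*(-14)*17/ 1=1547/ 120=12.89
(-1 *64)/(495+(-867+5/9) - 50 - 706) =576/10147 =0.06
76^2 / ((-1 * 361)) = -16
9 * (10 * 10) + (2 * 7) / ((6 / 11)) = 2777 / 3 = 925.67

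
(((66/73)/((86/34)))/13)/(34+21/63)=3366/4203121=0.00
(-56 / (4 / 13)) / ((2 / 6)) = -546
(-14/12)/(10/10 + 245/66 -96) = 77/6025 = 0.01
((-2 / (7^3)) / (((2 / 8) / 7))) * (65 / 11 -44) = 3352 / 539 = 6.22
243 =243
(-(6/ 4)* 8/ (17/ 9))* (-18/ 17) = 1944/ 289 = 6.73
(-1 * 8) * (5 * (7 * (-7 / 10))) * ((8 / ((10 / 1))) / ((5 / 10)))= 1568 / 5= 313.60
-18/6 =-3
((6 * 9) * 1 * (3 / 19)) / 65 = 162 / 1235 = 0.13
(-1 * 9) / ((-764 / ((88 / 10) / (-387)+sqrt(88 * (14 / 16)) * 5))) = -11 / 41065+45 * sqrt(77) / 764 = 0.52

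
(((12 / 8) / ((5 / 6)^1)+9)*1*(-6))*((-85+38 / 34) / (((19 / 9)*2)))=2079108 / 1615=1287.37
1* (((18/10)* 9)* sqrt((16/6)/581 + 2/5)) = 27* sqrt(30729090)/14525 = 10.30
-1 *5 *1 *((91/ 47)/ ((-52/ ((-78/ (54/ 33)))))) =-5005/ 564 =-8.87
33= 33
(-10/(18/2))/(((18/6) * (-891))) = 0.00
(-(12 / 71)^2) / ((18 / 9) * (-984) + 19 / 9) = 1296 / 89190413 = 0.00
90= 90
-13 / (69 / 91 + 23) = -1183 / 2162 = -0.55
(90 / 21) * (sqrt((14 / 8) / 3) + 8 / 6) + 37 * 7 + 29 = 5 * sqrt(21) / 7 + 2056 / 7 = 296.99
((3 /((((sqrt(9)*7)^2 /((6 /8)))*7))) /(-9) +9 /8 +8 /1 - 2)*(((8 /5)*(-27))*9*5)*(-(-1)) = -4750839 /343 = -13850.84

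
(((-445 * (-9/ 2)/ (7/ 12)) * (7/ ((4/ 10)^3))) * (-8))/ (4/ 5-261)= 15018750/ 1301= 11544.00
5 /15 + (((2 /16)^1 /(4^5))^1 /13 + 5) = 1703939 /319488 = 5.33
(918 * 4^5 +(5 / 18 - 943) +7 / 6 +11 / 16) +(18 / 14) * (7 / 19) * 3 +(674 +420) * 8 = 2593302697 / 2736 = 947844.55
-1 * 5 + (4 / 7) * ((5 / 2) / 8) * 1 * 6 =-55 / 14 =-3.93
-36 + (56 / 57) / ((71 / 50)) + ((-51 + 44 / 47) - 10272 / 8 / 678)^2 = 304135369558891 / 114152599887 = 2664.29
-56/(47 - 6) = -56/41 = -1.37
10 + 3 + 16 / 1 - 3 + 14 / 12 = 163 / 6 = 27.17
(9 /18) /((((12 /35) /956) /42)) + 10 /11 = 644115 /11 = 58555.91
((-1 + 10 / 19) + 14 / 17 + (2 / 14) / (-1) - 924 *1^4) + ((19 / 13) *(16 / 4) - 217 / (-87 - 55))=-3824953823 / 4173806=-916.42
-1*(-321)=321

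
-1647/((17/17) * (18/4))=-366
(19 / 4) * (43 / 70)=817 / 280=2.92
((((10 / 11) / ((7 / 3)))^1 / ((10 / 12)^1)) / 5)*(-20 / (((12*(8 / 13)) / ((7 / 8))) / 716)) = -6981 / 44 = -158.66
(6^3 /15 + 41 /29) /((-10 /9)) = -14.23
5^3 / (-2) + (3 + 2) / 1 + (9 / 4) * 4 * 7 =11 / 2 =5.50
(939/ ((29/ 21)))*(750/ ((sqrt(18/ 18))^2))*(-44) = -650727000/ 29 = -22438862.07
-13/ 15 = -0.87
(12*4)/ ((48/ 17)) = 17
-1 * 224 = -224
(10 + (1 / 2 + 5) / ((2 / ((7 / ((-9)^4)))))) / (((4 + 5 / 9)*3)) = 262517 / 358668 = 0.73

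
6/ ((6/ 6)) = 6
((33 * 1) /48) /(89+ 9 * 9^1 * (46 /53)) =583 /135088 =0.00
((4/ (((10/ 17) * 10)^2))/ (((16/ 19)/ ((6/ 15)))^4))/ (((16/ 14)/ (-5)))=-263639383/ 10240000000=-0.03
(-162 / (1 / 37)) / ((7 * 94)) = -2997 / 329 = -9.11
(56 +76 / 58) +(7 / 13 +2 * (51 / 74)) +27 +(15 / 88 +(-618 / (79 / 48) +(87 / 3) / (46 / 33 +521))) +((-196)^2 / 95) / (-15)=-316.00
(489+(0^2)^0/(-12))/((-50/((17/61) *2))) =-99739/18300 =-5.45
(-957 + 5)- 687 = -1639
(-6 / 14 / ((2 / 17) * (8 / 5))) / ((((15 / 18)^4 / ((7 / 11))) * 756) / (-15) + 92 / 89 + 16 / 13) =531063 / 8380708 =0.06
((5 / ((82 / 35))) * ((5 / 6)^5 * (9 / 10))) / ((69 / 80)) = 546875 / 611064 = 0.89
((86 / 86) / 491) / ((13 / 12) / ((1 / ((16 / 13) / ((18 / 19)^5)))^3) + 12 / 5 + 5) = 16701888635517926880 / 97954309026633465349837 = 0.00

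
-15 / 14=-1.07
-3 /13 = -0.23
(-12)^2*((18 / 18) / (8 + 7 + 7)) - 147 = -1545 / 11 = -140.45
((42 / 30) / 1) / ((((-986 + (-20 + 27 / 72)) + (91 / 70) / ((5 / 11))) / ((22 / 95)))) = -1232 / 3810507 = -0.00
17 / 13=1.31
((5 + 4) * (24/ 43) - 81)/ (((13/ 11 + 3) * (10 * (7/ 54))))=-970299/ 69230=-14.02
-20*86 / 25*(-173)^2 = -10295576 / 5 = -2059115.20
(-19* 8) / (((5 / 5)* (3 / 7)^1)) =-1064 / 3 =-354.67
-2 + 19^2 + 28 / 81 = 29107 / 81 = 359.35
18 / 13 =1.38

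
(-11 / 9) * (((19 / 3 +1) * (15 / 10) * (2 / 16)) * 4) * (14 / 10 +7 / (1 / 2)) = -9317 / 90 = -103.52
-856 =-856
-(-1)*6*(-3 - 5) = -48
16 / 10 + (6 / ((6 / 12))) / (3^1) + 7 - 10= 13 / 5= 2.60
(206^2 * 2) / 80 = 10609 / 10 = 1060.90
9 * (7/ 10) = 63/ 10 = 6.30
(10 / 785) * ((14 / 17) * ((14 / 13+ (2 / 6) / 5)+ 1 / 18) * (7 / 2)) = 68747 / 1561365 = 0.04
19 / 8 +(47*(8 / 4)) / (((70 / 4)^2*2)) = 24779 / 9800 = 2.53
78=78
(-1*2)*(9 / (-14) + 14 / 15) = -0.58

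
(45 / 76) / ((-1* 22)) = -45 / 1672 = -0.03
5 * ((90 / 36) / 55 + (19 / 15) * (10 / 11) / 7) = 1.05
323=323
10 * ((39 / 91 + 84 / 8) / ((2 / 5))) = 3825 / 14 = 273.21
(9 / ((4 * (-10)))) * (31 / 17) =-279 / 680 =-0.41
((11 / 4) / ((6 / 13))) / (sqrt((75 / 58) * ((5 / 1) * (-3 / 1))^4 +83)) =143 * sqrt(99818) / 1941288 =0.02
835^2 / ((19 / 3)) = 2091675 / 19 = 110088.16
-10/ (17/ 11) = -110/ 17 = -6.47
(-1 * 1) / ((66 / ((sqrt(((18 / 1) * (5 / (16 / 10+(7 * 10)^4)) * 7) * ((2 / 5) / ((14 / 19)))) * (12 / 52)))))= -3 * sqrt(1425593845) / 8583575572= -0.00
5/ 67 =0.07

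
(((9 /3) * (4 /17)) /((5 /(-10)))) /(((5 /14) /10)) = -672 /17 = -39.53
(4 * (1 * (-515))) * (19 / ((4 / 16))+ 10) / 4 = -44290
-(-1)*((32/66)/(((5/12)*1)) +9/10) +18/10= 85/22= 3.86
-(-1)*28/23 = 1.22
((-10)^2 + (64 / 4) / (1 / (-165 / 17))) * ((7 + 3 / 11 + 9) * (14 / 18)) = -1177820 / 1683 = -699.83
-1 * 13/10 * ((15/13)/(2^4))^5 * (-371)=56345625/59896758272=0.00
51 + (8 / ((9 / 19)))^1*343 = 5843.89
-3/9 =-1/3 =-0.33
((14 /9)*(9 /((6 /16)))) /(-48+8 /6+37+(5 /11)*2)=-4.26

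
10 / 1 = 10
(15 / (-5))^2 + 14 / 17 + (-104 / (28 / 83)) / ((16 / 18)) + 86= -119475 / 476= -251.00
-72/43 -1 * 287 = -12413/43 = -288.67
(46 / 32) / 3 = 23 / 48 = 0.48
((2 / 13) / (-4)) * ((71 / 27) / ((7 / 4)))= -142 / 2457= -0.06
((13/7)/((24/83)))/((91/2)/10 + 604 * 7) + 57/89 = 203134649/316425438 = 0.64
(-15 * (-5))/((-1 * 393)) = -25/131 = -0.19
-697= -697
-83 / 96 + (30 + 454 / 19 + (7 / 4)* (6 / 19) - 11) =77671 / 1824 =42.58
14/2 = 7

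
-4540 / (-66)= 2270 / 33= 68.79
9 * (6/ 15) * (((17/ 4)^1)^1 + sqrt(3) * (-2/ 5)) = 153/ 10 - 36 * sqrt(3)/ 25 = 12.81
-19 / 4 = -4.75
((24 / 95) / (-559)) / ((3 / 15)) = -24 / 10621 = -0.00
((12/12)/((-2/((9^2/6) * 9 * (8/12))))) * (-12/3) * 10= 1620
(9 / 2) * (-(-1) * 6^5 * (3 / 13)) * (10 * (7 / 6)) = 1224720 / 13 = 94209.23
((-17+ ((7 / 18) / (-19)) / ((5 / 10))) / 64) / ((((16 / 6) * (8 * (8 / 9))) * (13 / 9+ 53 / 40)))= -196695 / 38795264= -0.01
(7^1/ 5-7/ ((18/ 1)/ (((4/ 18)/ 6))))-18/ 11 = -6703/ 26730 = -0.25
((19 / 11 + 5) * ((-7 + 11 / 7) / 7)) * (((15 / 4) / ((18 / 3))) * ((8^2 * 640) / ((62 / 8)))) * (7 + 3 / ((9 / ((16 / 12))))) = -19292569600 / 150381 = -128291.27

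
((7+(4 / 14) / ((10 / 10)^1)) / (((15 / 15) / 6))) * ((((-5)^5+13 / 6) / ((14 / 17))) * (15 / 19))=-243674685 / 1862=-130867.18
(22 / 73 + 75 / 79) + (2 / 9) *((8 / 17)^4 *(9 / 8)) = 608342381 / 481665607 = 1.26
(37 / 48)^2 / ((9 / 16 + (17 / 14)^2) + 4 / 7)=67081 / 294480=0.23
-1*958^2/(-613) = 917764/613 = 1497.17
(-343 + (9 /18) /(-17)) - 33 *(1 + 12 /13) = -179669 /442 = -406.49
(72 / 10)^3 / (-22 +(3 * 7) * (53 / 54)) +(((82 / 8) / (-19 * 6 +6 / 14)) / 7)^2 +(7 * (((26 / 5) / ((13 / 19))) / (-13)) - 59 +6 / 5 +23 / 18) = -5412141321359 / 16432650000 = -329.35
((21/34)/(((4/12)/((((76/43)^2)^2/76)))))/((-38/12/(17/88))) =-0.01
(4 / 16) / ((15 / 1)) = 1 / 60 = 0.02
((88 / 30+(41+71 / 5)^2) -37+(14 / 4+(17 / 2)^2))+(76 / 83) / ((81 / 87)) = 692403299 / 224100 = 3089.71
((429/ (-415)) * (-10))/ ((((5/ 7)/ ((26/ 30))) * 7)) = 3718/ 2075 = 1.79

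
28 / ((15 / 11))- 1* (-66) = 1298 / 15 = 86.53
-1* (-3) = 3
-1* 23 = -23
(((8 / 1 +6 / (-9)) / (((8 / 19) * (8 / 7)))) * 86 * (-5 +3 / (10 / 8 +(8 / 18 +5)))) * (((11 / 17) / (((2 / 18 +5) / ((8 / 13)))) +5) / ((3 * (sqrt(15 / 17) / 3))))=-1781247386303 * sqrt(255) / 882002160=-32249.63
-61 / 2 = -30.50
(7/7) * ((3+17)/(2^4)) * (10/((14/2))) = 25/14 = 1.79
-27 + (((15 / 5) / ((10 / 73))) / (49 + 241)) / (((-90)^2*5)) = -1057049927 / 39150000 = -27.00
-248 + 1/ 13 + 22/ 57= -183425/ 741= -247.54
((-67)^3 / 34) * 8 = -1203052 / 17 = -70767.76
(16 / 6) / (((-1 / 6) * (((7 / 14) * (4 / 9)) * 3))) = -24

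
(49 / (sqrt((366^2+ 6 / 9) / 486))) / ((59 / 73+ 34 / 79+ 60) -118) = -1089963 *sqrt(200935) / 9396380815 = -0.05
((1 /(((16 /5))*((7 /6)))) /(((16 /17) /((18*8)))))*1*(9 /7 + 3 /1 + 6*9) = 117045 /49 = 2388.67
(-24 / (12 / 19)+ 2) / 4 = -9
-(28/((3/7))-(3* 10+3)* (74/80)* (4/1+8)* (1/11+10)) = 108929/30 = 3630.97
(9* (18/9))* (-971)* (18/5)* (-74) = 23280696/5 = 4656139.20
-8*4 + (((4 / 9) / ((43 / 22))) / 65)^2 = -20248761056 / 632774025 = -32.00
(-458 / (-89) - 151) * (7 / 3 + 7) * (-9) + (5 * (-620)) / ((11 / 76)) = -8973956 / 979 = -9166.45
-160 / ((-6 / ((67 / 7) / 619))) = 5360 / 12999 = 0.41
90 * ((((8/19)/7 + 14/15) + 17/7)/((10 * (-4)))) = -20481/2660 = -7.70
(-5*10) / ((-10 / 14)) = 70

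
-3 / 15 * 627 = -125.40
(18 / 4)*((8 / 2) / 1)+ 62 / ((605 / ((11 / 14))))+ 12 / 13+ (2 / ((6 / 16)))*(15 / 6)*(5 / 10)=385439 / 15015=25.67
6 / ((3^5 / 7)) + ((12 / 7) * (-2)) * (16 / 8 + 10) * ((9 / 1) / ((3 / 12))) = -839710 / 567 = -1480.97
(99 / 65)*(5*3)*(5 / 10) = 297 / 26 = 11.42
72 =72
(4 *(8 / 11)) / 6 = 16 / 33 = 0.48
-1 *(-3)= 3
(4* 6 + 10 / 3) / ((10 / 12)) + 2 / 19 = 3126 / 95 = 32.91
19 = 19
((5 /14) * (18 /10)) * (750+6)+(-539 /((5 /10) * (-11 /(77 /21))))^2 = 1166458 /9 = 129606.44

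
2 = 2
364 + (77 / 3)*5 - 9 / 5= 7358 / 15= 490.53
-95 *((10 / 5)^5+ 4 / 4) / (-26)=3135 / 26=120.58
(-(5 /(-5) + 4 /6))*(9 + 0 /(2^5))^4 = 2187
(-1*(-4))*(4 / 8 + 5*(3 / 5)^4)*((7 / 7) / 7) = 82 / 125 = 0.66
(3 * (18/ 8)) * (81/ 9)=243/ 4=60.75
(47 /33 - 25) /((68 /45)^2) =-262575 /25432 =-10.32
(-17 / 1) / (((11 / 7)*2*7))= -17 / 22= -0.77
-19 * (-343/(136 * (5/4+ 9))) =6517/1394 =4.68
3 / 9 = 0.33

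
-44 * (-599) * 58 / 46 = 764324 / 23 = 33231.48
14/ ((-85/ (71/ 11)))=-994/ 935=-1.06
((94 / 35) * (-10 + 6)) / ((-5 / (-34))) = -12784 / 175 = -73.05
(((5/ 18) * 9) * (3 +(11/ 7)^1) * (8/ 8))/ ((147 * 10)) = 8/ 1029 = 0.01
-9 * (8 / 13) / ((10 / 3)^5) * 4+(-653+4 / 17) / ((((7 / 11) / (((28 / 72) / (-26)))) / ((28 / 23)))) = 295835508 / 15884375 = 18.62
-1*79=-79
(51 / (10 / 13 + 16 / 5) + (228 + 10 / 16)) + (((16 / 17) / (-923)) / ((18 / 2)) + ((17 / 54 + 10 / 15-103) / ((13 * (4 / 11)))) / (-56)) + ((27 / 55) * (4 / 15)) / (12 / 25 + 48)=313288280559635 / 1295319415104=241.86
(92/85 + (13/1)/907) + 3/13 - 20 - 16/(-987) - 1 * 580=-592194404726/989205945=-598.66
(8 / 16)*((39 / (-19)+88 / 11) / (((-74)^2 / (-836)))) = -0.45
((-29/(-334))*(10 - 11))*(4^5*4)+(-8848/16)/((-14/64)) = 2172.36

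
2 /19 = 0.11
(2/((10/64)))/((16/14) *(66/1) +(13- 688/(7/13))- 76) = -448/44285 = -0.01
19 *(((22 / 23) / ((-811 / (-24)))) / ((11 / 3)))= 2736 / 18653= 0.15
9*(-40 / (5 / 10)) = -720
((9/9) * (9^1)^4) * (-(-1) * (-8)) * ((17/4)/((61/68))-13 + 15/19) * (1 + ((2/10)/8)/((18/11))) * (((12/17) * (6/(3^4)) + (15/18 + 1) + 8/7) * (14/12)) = 65229516027/46360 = 1407021.48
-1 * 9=-9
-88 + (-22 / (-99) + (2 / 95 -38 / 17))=-1308034 / 14535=-89.99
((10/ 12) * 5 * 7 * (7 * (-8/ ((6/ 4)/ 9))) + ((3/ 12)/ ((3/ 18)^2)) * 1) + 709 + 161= -8921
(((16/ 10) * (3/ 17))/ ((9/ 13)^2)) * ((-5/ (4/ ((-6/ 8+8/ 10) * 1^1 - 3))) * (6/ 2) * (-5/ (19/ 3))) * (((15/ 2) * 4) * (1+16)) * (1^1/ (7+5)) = -49855/ 228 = -218.66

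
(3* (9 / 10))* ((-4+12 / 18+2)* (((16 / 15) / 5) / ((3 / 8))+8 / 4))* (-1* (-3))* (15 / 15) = -3468 / 125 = -27.74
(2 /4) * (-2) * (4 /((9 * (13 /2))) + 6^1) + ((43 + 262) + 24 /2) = 36379 /117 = 310.93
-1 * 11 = -11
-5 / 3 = -1.67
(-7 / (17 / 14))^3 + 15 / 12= -3740203 / 19652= -190.32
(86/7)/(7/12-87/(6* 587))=605784/27545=21.99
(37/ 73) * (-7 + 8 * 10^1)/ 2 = 37/ 2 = 18.50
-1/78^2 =-1/6084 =-0.00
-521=-521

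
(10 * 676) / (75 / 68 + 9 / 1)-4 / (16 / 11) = 666.36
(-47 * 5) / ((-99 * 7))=235 / 693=0.34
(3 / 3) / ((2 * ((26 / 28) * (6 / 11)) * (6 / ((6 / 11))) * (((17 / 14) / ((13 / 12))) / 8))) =98 / 153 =0.64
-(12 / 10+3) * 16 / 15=-112 / 25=-4.48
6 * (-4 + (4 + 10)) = 60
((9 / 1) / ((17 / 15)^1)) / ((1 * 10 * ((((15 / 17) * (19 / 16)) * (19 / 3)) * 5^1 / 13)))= 2808 / 9025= 0.31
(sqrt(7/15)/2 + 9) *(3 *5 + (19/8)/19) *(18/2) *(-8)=-9801 -363 *sqrt(105)/10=-10172.96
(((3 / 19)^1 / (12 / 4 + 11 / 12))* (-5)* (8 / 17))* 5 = -7200 / 15181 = -0.47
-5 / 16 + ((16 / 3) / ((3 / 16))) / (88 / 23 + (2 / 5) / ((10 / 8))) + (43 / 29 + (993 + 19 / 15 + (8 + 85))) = 3407601887 / 3111120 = 1095.30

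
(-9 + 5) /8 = -1 /2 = -0.50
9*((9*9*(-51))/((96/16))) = -12393/2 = -6196.50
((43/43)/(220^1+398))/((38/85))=85/23484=0.00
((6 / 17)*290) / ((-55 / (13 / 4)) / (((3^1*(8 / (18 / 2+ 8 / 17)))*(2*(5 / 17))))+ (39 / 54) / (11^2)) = -19706544 / 2184619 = -9.02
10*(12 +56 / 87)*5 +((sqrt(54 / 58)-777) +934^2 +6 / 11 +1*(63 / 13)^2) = 3*sqrt(87) / 29 +141069217958 / 161733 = 872236.18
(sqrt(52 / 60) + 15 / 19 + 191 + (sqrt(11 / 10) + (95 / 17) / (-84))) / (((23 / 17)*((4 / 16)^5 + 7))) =17408*sqrt(195) / 2473305 + 8704*sqrt(110) / 824435 + 1331667712 / 65789913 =20.45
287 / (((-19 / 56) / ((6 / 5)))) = -96432 / 95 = -1015.07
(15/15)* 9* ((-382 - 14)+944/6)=-2148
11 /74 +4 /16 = 59 /148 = 0.40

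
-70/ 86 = -35/ 43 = -0.81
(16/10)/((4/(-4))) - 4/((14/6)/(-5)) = 244/35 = 6.97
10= 10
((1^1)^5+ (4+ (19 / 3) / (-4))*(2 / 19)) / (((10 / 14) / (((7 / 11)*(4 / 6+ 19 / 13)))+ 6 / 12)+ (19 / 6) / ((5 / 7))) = 2907905 / 12659054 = 0.23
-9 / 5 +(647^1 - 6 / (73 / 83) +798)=524278 / 365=1436.38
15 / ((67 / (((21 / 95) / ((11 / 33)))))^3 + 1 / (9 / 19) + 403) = 3750705 / 257967973943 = 0.00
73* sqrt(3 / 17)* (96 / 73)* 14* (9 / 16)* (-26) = -19656* sqrt(51) / 17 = -8257.17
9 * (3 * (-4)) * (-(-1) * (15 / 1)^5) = -82012500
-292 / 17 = -17.18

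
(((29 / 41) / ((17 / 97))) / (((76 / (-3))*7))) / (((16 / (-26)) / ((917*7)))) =100601319 / 423776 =237.39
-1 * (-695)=695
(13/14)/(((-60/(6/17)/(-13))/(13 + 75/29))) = 19097/17255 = 1.11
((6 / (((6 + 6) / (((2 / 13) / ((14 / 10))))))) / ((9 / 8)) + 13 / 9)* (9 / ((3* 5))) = 1223 / 1365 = 0.90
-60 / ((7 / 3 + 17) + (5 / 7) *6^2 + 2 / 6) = -1260 / 953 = -1.32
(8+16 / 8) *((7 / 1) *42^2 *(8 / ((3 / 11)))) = 3622080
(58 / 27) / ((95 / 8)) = 464 / 2565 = 0.18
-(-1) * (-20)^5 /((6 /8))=-12800000 /3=-4266666.67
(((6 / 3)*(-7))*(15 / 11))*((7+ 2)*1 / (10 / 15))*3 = -8505 / 11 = -773.18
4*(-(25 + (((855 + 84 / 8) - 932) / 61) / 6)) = -18167 / 183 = -99.27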